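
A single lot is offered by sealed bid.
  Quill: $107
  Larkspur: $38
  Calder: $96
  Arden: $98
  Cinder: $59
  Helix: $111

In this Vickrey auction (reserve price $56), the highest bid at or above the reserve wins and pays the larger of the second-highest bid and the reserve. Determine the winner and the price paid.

Helix pays $107

Sorting bids: 111 (Helix) > 107 (Quill) > 98 (Arden) > 96 (Calder) > 59 (Cinder) > 38 (Larkspur)
Helix has the top bid at or above the reserve ($111).
Second-highest bid $107 exceeds the reserve $56 → payment $107.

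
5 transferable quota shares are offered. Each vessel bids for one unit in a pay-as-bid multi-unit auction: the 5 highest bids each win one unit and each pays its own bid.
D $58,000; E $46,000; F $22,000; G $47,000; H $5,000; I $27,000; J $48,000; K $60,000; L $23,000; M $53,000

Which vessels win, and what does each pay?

Ordering the bids: 60,000 (K), 58,000 (D), 53,000 (M), 48,000 (J), 47,000 (G), 46,000 (E), 27,000 (I), …
Winners (5 units): K, D, M, J, G.
Each winner pays its own bid: K $60,000, D $58,000, M $53,000, J $48,000, G $47,000.

K $60,000, D $58,000, M $53,000, J $48,000, G $47,000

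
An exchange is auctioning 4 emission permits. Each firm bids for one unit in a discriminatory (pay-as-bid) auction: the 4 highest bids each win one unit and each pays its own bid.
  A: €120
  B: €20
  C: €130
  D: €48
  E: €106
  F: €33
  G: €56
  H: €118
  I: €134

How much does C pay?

Ordering the bids: 134 (I), 130 (C), 120 (A), 118 (H), 106 (E), 56 (G), …
Top 4: I, C, A, H.
C wins → own bid €130.

C pays €130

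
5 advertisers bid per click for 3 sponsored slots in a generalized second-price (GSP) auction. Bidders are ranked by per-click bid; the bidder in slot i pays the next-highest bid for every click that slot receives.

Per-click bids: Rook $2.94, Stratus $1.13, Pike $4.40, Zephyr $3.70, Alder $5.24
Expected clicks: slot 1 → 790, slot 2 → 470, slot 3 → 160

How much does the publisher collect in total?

Ranked by bid: $5.24 (Alder) > $4.40 (Pike) > $3.70 (Zephyr) > $2.94 (Rook) > …
Slot 1: Alder pays $4.40 × 790 = $3476.00
Slot 2: Pike pays $3.70 × 470 = $1739.00
Slot 3: Zephyr pays $2.94 × 160 = $470.40
Total = $5685.40

Total revenue: $5685.40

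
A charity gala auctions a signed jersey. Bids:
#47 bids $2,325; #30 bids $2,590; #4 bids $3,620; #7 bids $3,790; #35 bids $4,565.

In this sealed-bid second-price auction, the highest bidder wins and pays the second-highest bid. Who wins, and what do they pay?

#35 pays $3,790

Sealed-bid second-price auction: the highest bidder wins and pays the second-highest bid.
Sorting bids: 4,565 (#35) > 3,790 (#7) > 3,620 (#4) > 2,590 (#30) > 2,325 (#47)
#35 wins with the highest bid; price is set by the runner-up at $3,790.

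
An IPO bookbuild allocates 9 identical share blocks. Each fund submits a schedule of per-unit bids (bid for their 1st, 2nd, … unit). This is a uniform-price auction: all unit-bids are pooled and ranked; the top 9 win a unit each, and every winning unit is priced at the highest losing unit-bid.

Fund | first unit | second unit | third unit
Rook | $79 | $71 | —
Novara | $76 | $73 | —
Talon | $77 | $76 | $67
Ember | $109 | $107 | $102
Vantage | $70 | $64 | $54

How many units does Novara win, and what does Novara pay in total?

Novara: 2 units, pays $140

All unit-bids, highest first — top 9: 109 (Ember-1), 107 (Ember-2), 102 (Ember-3), 79 (Rook-1), 77 (Talon-1), 76 (Novara-1), 76 (Talon-2), 73 (Novara-2), 71 (Rook-2)
Highest rejected unit-bid = $70.
Novara wins 2 unit(s) at $70 each.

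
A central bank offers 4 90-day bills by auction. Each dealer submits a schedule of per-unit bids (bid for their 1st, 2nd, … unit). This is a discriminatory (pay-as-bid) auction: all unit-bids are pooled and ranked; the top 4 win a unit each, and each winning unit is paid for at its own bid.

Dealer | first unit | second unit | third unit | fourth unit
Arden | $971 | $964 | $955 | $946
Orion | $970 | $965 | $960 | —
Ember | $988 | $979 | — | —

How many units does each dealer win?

Merging the schedules and taking the best 4: 988 (Ember-1), 979 (Ember-2), 971 (Arden-1), 970 (Orion-1)
Next rejected bid: $965 (not a price — pay-as-bid).
Allocation: Arden 1, Ember 2, Orion 1.

Arden 1, Ember 2, Orion 1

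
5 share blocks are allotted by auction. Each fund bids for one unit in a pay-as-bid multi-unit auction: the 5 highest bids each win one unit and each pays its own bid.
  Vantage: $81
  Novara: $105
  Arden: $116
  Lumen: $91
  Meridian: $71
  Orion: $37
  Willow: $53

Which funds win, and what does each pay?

Arden $116, Novara $105, Lumen $91, Vantage $81, Meridian $71

Ordering the bids: 116 (Arden), 105 (Novara), 91 (Lumen), 81 (Vantage), 71 (Meridian), 53 (Willow), 37 (Orion)
Top 5: Arden, Novara, Lumen, Vantage, Meridian.
Each winner pays its own bid: Arden $116, Novara $105, Lumen $91, Vantage $81, Meridian $71.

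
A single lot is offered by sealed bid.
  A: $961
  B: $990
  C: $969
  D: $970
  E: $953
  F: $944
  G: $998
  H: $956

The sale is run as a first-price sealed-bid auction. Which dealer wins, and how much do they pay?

Bids in order: 998 (G) > 990 (B) > 970 (D) > 969 (C) > 961 (A) > 956 (H) > …
G is highest → pays own bid, $998.

G pays $998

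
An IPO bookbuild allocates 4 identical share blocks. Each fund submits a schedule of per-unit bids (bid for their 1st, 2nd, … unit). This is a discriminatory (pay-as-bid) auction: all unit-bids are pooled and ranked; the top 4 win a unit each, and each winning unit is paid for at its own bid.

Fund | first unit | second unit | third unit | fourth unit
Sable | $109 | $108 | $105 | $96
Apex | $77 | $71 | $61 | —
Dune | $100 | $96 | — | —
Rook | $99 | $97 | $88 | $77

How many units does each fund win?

Dune 1, Sable 3

Pooled unit-bids ranked (top 4): 109 (Sable-1), 108 (Sable-2), 105 (Sable-3), 100 (Dune-1)
Next rejected bid: $99 (not a price — pay-as-bid).
Allocation: Dune 1, Sable 3.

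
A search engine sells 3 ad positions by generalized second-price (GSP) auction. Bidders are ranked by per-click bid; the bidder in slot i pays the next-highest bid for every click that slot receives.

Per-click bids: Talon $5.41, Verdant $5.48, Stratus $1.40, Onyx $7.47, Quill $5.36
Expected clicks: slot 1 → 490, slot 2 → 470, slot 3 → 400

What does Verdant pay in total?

Verdant pays $2542.70

Sorting advertisers: $7.47 (Onyx) > $5.48 (Verdant) > $5.41 (Talon) > $5.36 (Quill) > …
Verdant holds slot 2 → pays next bid $5.41 × 470 clicks = $2542.70.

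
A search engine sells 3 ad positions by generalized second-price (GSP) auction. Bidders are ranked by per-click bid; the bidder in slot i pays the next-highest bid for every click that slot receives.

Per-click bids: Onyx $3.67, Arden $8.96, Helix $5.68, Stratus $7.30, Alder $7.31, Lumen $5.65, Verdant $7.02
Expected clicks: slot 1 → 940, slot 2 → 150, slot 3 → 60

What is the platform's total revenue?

Total revenue: $8387.60

Sorting advertisers: $8.96 (Arden) > $7.31 (Alder) > $7.30 (Stratus) > $7.02 (Verdant) > …
Slot 1: Arden pays $7.31 × 940 = $6871.40
Slot 2: Alder pays $7.30 × 150 = $1095.00
Slot 3: Stratus pays $7.02 × 60 = $421.20
Total = $8387.60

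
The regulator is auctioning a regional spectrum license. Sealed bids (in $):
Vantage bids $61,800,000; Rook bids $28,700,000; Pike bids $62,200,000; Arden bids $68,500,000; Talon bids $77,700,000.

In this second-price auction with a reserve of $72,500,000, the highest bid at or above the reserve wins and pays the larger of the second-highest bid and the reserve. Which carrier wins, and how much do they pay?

Second-price auction with a reserve of $72,500,000: the highest bid at or above the reserve wins and pays the larger of the second-highest bid and the reserve.
Bids ranked: 77,700,000 (Talon) > 68,500,000 (Arden) > 62,200,000 (Pike) > 61,800,000 (Vantage) > 28,700,000 (Rook)
Talon has the top bid at or above the reserve ($77,700,000).
max(second-highest $68,500,000, reserve $72,500,000) = $72,500,000.

Talon pays $72,500,000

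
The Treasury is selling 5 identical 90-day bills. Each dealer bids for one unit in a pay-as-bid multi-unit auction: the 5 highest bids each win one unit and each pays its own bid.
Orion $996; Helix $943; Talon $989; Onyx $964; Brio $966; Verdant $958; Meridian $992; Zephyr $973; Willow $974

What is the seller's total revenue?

Sorting: 996 (Orion), 992 (Meridian), 989 (Talon), 974 (Willow), 973 (Zephyr), 966 (Brio), 964 (Onyx), …
Top 5: Orion, Meridian, Talon, Willow, Zephyr.
Total revenue = 996 + 992 + 989 + 974 + 973 = $4,924.

Total revenue: $4,924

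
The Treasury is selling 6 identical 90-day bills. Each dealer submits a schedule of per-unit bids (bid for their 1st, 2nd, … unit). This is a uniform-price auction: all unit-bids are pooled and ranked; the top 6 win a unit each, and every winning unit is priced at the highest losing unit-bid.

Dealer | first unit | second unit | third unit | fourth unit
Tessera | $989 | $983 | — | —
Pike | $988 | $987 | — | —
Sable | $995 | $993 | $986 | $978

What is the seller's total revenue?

Total revenue: $5,898

Merging the schedules and taking the best 6: 995 (Sable-1), 993 (Sable-2), 989 (Tessera-1), 988 (Pike-1), 987 (Pike-2), 986 (Sable-3)
Highest rejected unit-bid = $983.
Allocation: Pike 2, Sable 3, Tessera 1. Every unit priced at $983.
Revenue = 6 × 983 = $5,898.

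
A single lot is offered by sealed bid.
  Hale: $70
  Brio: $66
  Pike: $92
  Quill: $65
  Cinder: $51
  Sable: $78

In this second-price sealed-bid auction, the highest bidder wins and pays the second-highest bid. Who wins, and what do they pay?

Bids in order: 92 (Pike) > 78 (Sable) > 70 (Hale) > 66 (Brio) > 65 (Quill) > 51 (Cinder)
Pike wins with the highest bid; price is set by the runner-up at $78.

Pike pays $78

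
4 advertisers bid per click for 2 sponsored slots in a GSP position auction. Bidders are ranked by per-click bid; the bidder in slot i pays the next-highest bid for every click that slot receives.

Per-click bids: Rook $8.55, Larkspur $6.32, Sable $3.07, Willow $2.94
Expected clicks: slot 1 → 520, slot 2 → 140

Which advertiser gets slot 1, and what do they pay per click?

Per-click bids in order: $8.55 (Rook) > $6.32 (Larkspur) > $3.07 (Sable) > …
Slot 1 goes to the first-ranked bidder, Rook, who pays the next bid down: $6.32/click.

Rook; $6.32 per click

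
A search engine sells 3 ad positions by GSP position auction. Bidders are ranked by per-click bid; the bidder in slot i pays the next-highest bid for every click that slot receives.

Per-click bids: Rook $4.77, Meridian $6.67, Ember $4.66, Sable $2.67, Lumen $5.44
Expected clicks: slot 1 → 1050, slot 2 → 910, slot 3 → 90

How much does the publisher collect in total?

Total revenue: $10472.10

Per-click bids in order: $6.67 (Meridian) > $5.44 (Lumen) > $4.77 (Rook) > $4.66 (Ember) > …
Slot 1: Meridian pays $5.44 × 1050 = $5712.00
Slot 2: Lumen pays $4.77 × 910 = $4340.70
Slot 3: Rook pays $4.66 × 90 = $419.40
Total = $10472.10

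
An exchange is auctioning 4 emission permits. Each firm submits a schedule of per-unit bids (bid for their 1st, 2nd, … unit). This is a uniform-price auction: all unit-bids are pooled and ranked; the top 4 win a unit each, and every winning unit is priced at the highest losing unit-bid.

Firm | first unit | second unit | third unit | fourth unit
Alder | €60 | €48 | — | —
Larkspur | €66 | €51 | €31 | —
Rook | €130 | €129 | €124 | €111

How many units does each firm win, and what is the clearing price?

Rook 4; clearing price €66

Pooled unit-bids ranked (top 4): 130 (Rook-1), 129 (Rook-2), 124 (Rook-3), 111 (Rook-4)
First bid not allocated: €66.
Allocation: Rook 4.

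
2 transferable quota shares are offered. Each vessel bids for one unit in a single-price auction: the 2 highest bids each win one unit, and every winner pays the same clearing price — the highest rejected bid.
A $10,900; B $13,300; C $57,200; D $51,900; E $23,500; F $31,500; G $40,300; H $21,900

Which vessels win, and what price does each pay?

C, D; each pays $40,300

Sorting: 57,200 (C), 51,900 (D), 40,300 (G), 31,500 (F), …
Winners (2 units): C, D.
Clearing price = highest rejected bid = $40,300.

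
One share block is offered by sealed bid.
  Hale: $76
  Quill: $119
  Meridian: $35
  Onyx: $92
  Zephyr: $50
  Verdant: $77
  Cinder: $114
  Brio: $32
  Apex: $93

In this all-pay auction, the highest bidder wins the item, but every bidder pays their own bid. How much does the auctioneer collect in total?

Sorting bids: 119 (Quill) > 114 (Cinder) > 93 (Apex) > 92 (Onyx) > 77 (Verdant) > 76 (Hale) > …
Every bidder forfeits their bid regardless of winning.
Revenue = 76 + 119 + 35 + 92 + 50 + 77 + 114 + 32 + 93 = $688.

Total revenue: $688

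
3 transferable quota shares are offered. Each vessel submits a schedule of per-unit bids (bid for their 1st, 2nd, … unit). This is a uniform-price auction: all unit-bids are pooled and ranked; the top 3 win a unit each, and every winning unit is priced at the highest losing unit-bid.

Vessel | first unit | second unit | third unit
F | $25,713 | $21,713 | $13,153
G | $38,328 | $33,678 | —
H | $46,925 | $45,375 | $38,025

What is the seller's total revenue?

Total revenue: $114,075

Pooled unit-bids ranked (top 3): 46,925 (H-1), 45,375 (H-2), 38,328 (G-1)
First bid not allocated: $38,025.
Allocation: G 1, H 2. Every unit priced at $38,025.
Revenue = 3 × 38,025 = $114,075.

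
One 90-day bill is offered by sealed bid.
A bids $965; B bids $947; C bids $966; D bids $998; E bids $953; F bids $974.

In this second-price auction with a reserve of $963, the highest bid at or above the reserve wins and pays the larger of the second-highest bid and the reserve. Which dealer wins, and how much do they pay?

Second-price auction with a reserve of $963: the highest bid at or above the reserve wins and pays the larger of the second-highest bid and the reserve.
Bids in order: 998 (D) > 974 (F) > 966 (C) > 965 (A) > 953 (E) > 947 (B)
D has the top bid at or above the reserve ($998).
max(second-highest $974, reserve $963) = $974; the reserve does not bind.

D pays $974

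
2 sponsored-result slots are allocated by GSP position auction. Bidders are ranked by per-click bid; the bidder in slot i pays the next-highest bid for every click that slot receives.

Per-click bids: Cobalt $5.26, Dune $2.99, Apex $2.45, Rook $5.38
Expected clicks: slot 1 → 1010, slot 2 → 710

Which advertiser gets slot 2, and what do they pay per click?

Cobalt; $2.99 per click

Sorting advertisers: $5.38 (Rook) > $5.26 (Cobalt) > $2.99 (Dune) > …
Slot 2 goes to the second-ranked bidder, Cobalt, who pays the next bid down: $2.99/click.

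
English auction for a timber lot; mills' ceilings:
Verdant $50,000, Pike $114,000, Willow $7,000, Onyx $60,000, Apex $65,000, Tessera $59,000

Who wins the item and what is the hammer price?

Pike wins at $65,000

Open ascending-bid auction: the price rises until one bidder remains; the winner pays the price at which the last rival dropped out.
Sorting limits: 114,000 (Pike) > 65,000 (Apex) > 60,000 (Onyx) > 59,000 (Tessera) > 50,000 (Verdant) > 7,000 (Willow)
Apex is the last rival to drop out, at $65,000; Pike remains and wins at that price.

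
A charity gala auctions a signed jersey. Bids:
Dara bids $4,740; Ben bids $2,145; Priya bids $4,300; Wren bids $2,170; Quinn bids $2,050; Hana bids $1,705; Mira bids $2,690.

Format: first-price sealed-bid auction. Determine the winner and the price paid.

Dara pays $4,740

Rule: the highest bidder wins and pays their own bid.
Bids in order: 4,740 (Dara) > 4,300 (Priya) > 2,690 (Mira) > 2,170 (Wren) > 2,145 (Ben) > 2,050 (Quinn) > …
First-price: Dara pays what they bid, $4,740.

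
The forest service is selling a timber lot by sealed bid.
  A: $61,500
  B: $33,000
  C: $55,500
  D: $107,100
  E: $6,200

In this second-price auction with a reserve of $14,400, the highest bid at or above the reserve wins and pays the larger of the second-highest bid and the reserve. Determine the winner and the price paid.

D pays $61,500

Sorting bids: 107,100 (D) > 61,500 (A) > 55,500 (C) > 33,000 (B) > 6,200 (E)
D has the top bid at or above the reserve ($107,100).
Second-highest bid $61,500 exceeds the reserve $14,400 → payment $61,500.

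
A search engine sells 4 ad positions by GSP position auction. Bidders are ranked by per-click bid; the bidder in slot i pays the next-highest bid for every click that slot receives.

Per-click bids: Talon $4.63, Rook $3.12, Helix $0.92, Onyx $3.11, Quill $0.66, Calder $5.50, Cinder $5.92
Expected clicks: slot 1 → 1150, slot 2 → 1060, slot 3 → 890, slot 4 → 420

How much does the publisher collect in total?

Sorting advertisers: $5.92 (Cinder) > $5.50 (Calder) > $4.63 (Talon) > $3.12 (Rook) > $3.11 (Onyx) > …
Slot 1: Cinder pays $5.50 × 1150 = $6325.00
Slot 2: Calder pays $4.63 × 1060 = $4907.80
Slot 3: Talon pays $3.12 × 890 = $2776.80
Slot 4: Rook pays $3.11 × 420 = $1306.20
Total = $15315.80

Total revenue: $15315.80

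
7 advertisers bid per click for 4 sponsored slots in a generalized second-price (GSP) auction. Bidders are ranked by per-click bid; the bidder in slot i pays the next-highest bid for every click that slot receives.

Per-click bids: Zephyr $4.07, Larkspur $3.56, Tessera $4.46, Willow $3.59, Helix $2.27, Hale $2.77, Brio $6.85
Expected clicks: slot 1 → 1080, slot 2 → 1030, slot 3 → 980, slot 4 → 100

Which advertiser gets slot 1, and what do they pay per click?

Brio; $4.46 per click

Ranked by bid: $6.85 (Brio) > $4.46 (Tessera) > $4.07 (Zephyr) > $3.59 (Willow) > $3.56 (Larkspur) > …
Slot 1 goes to the first-ranked bidder, Brio, who pays the next bid down: $4.46/click.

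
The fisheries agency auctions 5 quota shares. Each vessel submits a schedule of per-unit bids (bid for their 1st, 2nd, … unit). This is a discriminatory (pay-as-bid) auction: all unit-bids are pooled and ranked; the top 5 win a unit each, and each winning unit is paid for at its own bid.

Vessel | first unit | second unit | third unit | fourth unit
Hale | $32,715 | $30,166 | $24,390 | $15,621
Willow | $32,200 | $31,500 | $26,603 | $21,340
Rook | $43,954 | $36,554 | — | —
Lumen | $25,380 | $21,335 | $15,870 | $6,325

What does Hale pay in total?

Pooled unit-bids ranked (top 5): 43,954 (Rook-1), 36,554 (Rook-2), 32,715 (Hale-1), 32,200 (Willow-1), 31,500 (Willow-2)
Next rejected bid: $30,166 (not a price — pay-as-bid).
Hale's winning unit-bids: 32,715 = $32,715.

Hale pays $32,715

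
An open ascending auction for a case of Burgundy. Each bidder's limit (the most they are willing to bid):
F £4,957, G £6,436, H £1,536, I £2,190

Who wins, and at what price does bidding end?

Rule: the price rises until one bidder remains; the winner pays the price at which the last rival dropped out.
Limits ranked: 6,436 (G) > 4,957 (F) > 2,190 (I) > 1,536 (H)
Bidding ends when F exits at £4,957; G takes it.

G wins at £4,957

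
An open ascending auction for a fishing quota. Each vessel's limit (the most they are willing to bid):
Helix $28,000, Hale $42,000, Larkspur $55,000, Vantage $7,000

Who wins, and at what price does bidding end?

Sorting limits: 55,000 (Larkspur) > 42,000 (Hale) > 28,000 (Helix) > 7,000 (Vantage)
Bidding ends when Hale exits at $42,000; Larkspur takes it.

Larkspur wins at $42,000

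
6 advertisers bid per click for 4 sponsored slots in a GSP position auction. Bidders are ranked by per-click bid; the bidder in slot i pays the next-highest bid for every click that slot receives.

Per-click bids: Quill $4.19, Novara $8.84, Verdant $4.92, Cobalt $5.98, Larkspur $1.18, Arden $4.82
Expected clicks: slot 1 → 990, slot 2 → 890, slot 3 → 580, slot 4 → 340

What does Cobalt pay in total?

Cobalt pays $4378.80

Ranked by bid: $8.84 (Novara) > $5.98 (Cobalt) > $4.92 (Verdant) > $4.82 (Arden) > $4.19 (Quill) > …
Cobalt holds slot 2 → pays next bid $4.92 × 890 clicks = $4378.80.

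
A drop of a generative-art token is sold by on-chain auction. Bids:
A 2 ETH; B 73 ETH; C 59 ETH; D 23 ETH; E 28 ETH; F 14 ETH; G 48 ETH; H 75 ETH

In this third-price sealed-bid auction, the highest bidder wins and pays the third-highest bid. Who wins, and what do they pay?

H pays 59 ETH

Bids ranked: 75 (H) > 73 (B) > 59 (C) > 48 (G) > 28 (E) > 23 (D) > …
H is highest; pays the third-highest bid, 59 ETH.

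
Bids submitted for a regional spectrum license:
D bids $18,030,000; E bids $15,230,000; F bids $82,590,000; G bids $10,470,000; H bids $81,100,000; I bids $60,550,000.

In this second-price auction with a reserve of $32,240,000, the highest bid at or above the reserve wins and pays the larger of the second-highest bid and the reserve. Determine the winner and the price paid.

F pays $81,100,000

Sorting bids: 82,590,000 (F) > 81,100,000 (H) > 60,550,000 (I) > 18,030,000 (D) > 15,230,000 (E) > 10,470,000 (G)
F has the top bid at or above the reserve ($82,590,000).
max(second-highest $81,100,000, reserve $32,240,000) = $81,100,000; the reserve does not bind.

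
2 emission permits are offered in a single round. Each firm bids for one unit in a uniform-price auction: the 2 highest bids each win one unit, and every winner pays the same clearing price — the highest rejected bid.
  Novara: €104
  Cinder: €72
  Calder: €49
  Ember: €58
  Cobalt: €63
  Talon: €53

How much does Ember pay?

Sorting: 104 (Novara), 72 (Cinder), 63 (Cobalt), 58 (Ember), …
Winners (2 units): Novara, Cinder.
First losing bid is Cobalt's €63, which sets the uniform price.
Ember does not win → pays €0.

Ember pays €0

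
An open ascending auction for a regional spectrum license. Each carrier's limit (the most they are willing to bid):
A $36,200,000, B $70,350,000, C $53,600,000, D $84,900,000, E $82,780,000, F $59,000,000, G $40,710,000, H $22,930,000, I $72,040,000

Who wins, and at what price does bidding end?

D wins at $82,780,000

Sorting limits: 84,900,000 (D) > 82,780,000 (E) > 72,040,000 (I) > 70,350,000 (B) > 59,000,000 (F) > 53,600,000 (C) > …
Bidding ends when E exits at $82,780,000; D takes it.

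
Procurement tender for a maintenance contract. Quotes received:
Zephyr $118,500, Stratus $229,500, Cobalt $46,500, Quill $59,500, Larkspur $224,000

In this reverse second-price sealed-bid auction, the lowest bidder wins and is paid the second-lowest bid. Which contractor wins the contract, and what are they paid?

Bids ranked: 46,500 (Cobalt) < 59,500 (Quill) < 118,500 (Zephyr) < 224,000 (Larkspur) < 229,500 (Stratus)
Second-price: Cobalt is paid Quill's bid of $59,500.

Cobalt is paid $59,500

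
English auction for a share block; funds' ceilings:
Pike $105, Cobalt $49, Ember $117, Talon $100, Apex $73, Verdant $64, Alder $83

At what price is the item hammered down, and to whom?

Ember wins at $105

Sorting limits: 117 (Ember) > 105 (Pike) > 100 (Talon) > 83 (Alder) > 73 (Apex) > 64 (Verdant) > …
Bidding ends when Pike exits at $105; Ember takes it.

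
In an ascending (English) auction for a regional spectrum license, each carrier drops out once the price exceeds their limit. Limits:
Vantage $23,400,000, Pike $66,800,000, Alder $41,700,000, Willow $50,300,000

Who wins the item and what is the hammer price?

Pike wins at $50,300,000

Limits ranked: 66,800,000 (Pike) > 50,300,000 (Willow) > 41,700,000 (Alder) > 23,400,000 (Vantage)
Once the price passes $50,300,000, only Pike is left; the hammer falls at Willow's limit of $50,300,000.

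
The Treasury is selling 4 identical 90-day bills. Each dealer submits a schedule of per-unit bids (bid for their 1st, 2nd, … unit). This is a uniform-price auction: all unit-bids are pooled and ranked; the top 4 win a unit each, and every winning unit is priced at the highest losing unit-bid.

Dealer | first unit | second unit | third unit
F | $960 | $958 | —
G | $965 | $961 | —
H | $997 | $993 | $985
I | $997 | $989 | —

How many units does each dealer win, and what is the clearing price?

Pooled unit-bids ranked (top 4): 997 (H-1), 997 (I-1), 993 (H-2), 989 (I-2)
First bid not allocated: $985.
Allocation: H 2, I 2.

H 2, I 2; clearing price $985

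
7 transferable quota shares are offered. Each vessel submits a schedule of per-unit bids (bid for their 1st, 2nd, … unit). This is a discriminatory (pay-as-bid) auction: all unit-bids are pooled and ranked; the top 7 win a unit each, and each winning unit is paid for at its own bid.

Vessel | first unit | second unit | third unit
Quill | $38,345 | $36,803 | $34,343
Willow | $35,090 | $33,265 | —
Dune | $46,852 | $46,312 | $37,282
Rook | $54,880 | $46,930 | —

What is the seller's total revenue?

Pooled unit-bids ranked (top 7): 54,880 (Rook-1), 46,930 (Rook-2), 46,852 (Dune-1), 46,312 (Dune-2), 38,345 (Quill-1), 37,282 (Dune-3), 36,803 (Quill-2)
Next rejected bid: $35,090 (not a price — pay-as-bid).
Each winning unit pays its own bid.
Revenue = 54,880 + 46,930 + 46,852 + 46,312 + 38,345 + 37,282 + 36,803 = $307,404.

Total revenue: $307,404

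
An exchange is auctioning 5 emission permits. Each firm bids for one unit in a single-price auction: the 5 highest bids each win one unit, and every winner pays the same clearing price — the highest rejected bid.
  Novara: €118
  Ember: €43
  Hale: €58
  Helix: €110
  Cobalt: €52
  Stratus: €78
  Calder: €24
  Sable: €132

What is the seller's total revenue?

Total revenue: €260

Sorting: 132 (Sable), 118 (Novara), 110 (Helix), 78 (Stratus), 58 (Hale), 52 (Cobalt), 43 (Ember), …
Top 5: Sable, Novara, Helix, Stratus, Hale.
Highest unsuccessful bid: €52 → clearing price.
Total revenue = 5 × €52 = €260.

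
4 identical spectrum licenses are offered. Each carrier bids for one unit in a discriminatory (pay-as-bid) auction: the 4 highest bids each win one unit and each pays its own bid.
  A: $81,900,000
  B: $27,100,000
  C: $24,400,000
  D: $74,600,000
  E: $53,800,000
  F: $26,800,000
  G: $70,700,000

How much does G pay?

Ordering the bids: 81,900,000 (A), 74,600,000 (D), 70,700,000 (G), 53,800,000 (E), 27,100,000 (B), 26,800,000 (F), …
Top 4: A, D, G, E.
G wins → own bid $70,700,000.

G pays $70,700,000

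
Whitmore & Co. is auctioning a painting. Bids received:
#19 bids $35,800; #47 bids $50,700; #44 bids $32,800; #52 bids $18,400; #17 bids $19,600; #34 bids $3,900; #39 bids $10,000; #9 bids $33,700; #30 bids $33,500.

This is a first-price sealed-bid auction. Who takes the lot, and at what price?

#47 pays $50,700

Rule: the highest bidder wins and pays their own bid.
Bids ranked: 50,700 (#47) > 35,800 (#19) > 33,700 (#9) > 33,500 (#30) > 32,800 (#44) > 19,600 (#17) > …
#47 is highest → pays own bid, $50,700.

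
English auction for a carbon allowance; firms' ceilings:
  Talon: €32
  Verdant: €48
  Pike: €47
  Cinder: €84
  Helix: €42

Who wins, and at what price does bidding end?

Limits in order: 84 (Cinder) > 48 (Verdant) > 47 (Pike) > 42 (Helix) > 32 (Talon)
Bidding ends when Verdant exits at €48; Cinder takes it.

Cinder wins at €48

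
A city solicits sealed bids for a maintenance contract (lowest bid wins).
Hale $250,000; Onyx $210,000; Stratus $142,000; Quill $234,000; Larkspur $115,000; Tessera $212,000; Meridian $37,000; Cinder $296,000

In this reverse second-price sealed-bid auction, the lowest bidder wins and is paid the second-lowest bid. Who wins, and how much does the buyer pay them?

Rule: the lowest bidder wins and is paid the second-lowest bid.
Sorting bids: 37,000 (Meridian) < 115,000 (Larkspur) < 142,000 (Stratus) < 210,000 (Onyx) < 212,000 (Tessera) < 234,000 (Quill) < …
Second-price: Meridian is paid Larkspur's bid of $115,000.

Meridian is paid $115,000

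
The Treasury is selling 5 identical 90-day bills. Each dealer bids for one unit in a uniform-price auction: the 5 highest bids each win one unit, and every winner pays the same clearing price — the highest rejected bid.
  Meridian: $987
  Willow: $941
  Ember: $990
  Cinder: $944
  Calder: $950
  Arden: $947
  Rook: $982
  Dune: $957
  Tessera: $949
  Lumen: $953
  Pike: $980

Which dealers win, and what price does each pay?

Ember, Meridian, Rook, Pike, Dune; each pays $953

Sorting: 990 (Ember), 987 (Meridian), 982 (Rook), 980 (Pike), 957 (Dune), 953 (Lumen), 950 (Calder), …
Winners (5 units): Ember, Meridian, Rook, Pike, Dune.
Highest unsuccessful bid: $953 → clearing price.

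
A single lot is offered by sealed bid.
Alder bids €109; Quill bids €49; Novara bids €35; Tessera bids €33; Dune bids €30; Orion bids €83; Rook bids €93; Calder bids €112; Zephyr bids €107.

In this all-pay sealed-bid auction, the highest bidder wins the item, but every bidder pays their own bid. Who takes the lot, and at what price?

Calder pays €112

Rule: the highest bidder wins the item, but every bidder pays their own bid.
Sorting bids: 112 (Calder) > 109 (Alder) > 107 (Zephyr) > 93 (Rook) > 83 (Orion) > 49 (Quill) > …
Calder is highest and takes the item; every bidder forfeits their bid.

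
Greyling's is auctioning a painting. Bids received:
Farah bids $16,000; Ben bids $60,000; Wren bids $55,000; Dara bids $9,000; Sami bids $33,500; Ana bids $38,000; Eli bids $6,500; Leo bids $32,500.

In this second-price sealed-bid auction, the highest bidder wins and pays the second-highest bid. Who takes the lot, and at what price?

Bids in order: 60,000 (Ben) > 55,000 (Wren) > 38,000 (Ana) > 33,500 (Sami) > 32,500 (Leo) > 16,000 (Farah) > …
Ben wins with the highest bid; price is set by the runner-up at $55,000.

Ben pays $55,000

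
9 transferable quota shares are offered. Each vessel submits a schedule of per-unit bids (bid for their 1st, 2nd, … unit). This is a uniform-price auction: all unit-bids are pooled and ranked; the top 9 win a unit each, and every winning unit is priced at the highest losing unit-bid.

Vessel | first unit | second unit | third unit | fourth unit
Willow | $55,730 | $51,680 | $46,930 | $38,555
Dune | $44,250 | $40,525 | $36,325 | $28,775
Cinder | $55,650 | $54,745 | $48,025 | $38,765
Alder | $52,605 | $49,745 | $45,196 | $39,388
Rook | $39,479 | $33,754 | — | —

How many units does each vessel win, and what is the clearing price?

Alder 3, Cinder 3, Willow 3; clearing price $44,250

All unit-bids, highest first — top 9: 55,730 (Willow-1), 55,650 (Cinder-1), 54,745 (Cinder-2), 52,605 (Alder-1), 51,680 (Willow-2), 49,745 (Alder-2), 48,025 (Cinder-3), 46,930 (Willow-3), 45,196 (Alder-3)
Highest rejected unit-bid = $44,250.
Allocation: Alder 3, Cinder 3, Willow 3.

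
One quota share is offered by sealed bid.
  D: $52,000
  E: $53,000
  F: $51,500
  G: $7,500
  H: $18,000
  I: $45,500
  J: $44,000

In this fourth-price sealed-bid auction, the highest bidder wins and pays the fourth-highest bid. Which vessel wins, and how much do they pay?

Bids in order: 53,000 (E) > 52,000 (D) > 51,500 (F) > 45,500 (I) > 44,000 (J) > 18,000 (H) > …
E wins; payment is bid #4 in the ranking = $45,500.

E pays $45,500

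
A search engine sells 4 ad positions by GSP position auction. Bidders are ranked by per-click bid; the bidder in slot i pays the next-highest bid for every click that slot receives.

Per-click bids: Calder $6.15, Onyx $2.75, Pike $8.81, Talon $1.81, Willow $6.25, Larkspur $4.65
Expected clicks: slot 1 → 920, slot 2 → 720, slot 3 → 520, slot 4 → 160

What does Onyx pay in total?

Per-click bids in order: $8.81 (Pike) > $6.25 (Willow) > $6.15 (Calder) > $4.65 (Larkspur) > $2.75 (Onyx) > …
Onyx ranks below slot 4 → no slot, pays nothing.

Onyx pays $0.00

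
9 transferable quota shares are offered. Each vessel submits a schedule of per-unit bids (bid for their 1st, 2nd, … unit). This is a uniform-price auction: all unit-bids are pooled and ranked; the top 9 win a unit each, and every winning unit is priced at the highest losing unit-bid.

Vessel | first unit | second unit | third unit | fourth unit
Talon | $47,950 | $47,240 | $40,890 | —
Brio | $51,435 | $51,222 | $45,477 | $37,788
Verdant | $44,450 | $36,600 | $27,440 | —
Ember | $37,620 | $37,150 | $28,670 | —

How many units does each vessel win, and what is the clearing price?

Brio 4, Ember 1, Talon 3, Verdant 1; clearing price $37,150

Pooled unit-bids ranked (top 9): 51,435 (Brio-1), 51,222 (Brio-2), 47,950 (Talon-1), 47,240 (Talon-2), 45,477 (Brio-3), 44,450 (Verdant-1), 40,890 (Talon-3), 37,788 (Brio-4), 37,620 (Ember-1)
First bid not allocated: $37,150.
Allocation: Brio 4, Ember 1, Talon 3, Verdant 1.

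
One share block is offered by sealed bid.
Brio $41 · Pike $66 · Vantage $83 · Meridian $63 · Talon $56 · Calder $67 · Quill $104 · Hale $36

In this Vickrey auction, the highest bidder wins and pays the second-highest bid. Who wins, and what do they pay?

Quill pays $83

Bids ranked: 104 (Quill) > 83 (Vantage) > 67 (Calder) > 66 (Pike) > 63 (Meridian) > 56 (Talon) > …
Quill is highest; pays the second-highest bid, $83.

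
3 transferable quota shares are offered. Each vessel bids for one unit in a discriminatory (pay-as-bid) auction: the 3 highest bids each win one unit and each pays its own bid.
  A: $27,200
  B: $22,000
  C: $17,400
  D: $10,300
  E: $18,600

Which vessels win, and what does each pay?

A $27,200, B $22,000, E $18,600

Bids ranked high→low: 27,200 (A), 22,000 (B), 18,600 (E), 17,400 (C), 10,300 (D)
The 3 highest are A, B, E.
Each winner pays its own bid: A $27,200, B $22,000, E $18,600.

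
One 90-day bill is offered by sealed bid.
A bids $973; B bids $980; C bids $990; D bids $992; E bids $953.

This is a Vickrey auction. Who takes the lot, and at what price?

Rule: the highest bidder wins and pays the second-highest bid.
Bids ranked: 992 (D) > 990 (C) > 980 (B) > 973 (A) > 953 (E)
D is highest; pays the second-highest bid, $990.

D pays $990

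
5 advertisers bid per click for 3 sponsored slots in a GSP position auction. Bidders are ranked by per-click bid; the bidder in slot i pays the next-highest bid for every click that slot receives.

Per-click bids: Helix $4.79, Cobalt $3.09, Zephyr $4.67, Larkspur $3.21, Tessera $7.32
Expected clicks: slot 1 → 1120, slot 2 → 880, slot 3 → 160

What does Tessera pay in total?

Sorting advertisers: $7.32 (Tessera) > $4.79 (Helix) > $4.67 (Zephyr) > $3.21 (Larkspur) > …
Tessera holds slot 1 → pays next bid $4.79 × 1120 clicks = $5364.80.

Tessera pays $5364.80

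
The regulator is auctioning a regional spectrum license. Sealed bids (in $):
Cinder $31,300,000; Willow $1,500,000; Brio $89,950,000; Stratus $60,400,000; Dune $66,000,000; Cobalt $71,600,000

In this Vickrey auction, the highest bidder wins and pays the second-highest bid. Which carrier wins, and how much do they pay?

Brio pays $71,600,000

Vickrey auction: the highest bidder wins and pays the second-highest bid.
Bids in order: 89,950,000 (Brio) > 71,600,000 (Cobalt) > 66,000,000 (Dune) > 60,400,000 (Stratus) > 31,300,000 (Cinder) > 1,500,000 (Willow)
Brio is highest; pays the second-highest bid, $71,600,000.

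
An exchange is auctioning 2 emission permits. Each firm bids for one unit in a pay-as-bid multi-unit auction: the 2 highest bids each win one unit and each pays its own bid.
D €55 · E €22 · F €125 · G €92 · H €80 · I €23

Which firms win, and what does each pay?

Ordering the bids: 125 (F), 92 (G), 80 (H), 55 (D), …
Winners (2 units): F, G.
Each winner pays its own bid: F €125, G €92.

F €125, G €92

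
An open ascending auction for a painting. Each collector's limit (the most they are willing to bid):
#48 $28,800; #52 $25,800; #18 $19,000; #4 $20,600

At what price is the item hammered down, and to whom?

Rule: the price rises until one bidder remains; the winner pays the price at which the last rival dropped out.
Sorting limits: 28,800 (#48) > 25,800 (#52) > 20,600 (#4) > 19,000 (#18)
#52 is the last rival to drop out, at $25,800; #48 remains and wins at that price.

#48 wins at $25,800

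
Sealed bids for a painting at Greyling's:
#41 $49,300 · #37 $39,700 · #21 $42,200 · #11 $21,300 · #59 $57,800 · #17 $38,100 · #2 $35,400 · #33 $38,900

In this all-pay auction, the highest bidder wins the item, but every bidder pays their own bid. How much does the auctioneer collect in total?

Rule: the highest bidder wins the item, but every bidder pays their own bid.
Sorting bids: 57,800 (#59) > 49,300 (#41) > 42,200 (#21) > 39,700 (#37) > 38,900 (#33) > 38,100 (#17) > …
#59 wins with the top bid; all bids are sunk regardless.
Every bidder forfeits their bid regardless of winning.
Revenue = 49,300 + 39,700 + 42,200 + 21,300 + 57,800 + 38,100 + 35,400 + 38,900 = $322,700.

Total revenue: $322,700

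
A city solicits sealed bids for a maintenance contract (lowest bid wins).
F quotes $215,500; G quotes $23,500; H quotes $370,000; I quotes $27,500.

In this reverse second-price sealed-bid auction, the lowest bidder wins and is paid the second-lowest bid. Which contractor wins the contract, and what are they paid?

Rule: the lowest bidder wins and is paid the second-lowest bid.
Bids ranked: 23,500 (G) < 27,500 (I) < 215,500 (F) < 370,000 (H)
Second-price: G is paid I's bid of $27,500.

G is paid $27,500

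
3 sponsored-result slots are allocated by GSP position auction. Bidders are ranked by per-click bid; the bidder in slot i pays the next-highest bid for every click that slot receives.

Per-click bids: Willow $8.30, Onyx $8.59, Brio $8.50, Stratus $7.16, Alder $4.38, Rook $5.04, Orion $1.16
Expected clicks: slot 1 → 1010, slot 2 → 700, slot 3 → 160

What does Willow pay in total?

Willow pays $1145.60

Sorting advertisers: $8.59 (Onyx) > $8.50 (Brio) > $8.30 (Willow) > $7.16 (Stratus) > …
Willow holds slot 3 → pays next bid $7.16 × 160 clicks = $1145.60.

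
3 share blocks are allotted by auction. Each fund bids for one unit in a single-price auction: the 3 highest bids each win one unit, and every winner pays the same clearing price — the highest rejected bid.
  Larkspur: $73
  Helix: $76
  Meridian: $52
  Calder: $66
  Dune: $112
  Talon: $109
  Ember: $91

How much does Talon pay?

Ordering the bids: 112 (Dune), 109 (Talon), 91 (Ember), 76 (Helix), 73 (Larkspur), …
Top 3: Dune, Talon, Ember.
Highest unsuccessful bid: $76 → clearing price.
Talon wins → pays $76.

Talon pays $76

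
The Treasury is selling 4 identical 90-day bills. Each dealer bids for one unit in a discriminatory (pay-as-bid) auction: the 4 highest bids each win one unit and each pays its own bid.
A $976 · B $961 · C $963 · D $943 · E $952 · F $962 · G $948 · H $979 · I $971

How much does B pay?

B pays $0

Sorting: 979 (H), 976 (A), 971 (I), 963 (C), 962 (F), 961 (B), …
The 4 highest are H, A, I, C.
B does not win → $0.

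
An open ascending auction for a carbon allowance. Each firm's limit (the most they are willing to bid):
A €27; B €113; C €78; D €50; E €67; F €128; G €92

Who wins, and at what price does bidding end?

F wins at €113

Limits ranked: 128 (F) > 113 (B) > 92 (G) > 78 (C) > 67 (E) > 50 (D) > …
B is the last rival to drop out, at €113; F remains and wins at that price.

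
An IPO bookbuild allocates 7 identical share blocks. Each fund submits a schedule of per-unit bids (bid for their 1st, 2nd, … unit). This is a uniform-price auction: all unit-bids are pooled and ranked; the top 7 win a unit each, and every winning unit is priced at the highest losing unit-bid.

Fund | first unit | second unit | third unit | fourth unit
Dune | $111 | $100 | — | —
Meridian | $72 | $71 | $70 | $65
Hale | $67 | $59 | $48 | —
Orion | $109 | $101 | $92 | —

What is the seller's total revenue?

Total revenue: $490

All unit-bids, highest first — top 7: 111 (Dune-1), 109 (Orion-1), 101 (Orion-2), 100 (Dune-2), 92 (Orion-3), 72 (Meridian-1), 71 (Meridian-2)
First bid not allocated: $70.
Allocation: Dune 2, Meridian 2, Orion 3. Every unit priced at $70.
Revenue = 7 × 70 = $490.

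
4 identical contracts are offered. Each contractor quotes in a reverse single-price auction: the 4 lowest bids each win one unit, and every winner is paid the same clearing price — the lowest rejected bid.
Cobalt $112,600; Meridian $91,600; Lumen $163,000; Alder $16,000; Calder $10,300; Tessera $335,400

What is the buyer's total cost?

Ordering the bids: 10,300 (Calder), 16,000 (Alder), 91,600 (Meridian), 112,600 (Cobalt), 163,000 (Lumen), 335,400 (Tessera)
Lowest 4: Calder, Alder, Meridian, Cobalt.
Lowest unsuccessful bid: $163,000 → clearing price.
Total cost = 4 × $163,000 = $652,000.

Total cost: $652,000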